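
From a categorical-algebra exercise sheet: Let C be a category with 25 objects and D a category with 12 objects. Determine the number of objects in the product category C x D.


The product category C x D has objects that are pairs (c, d).
Number of pairs = |Ob(C)| * |Ob(D)| = 25 * 12 = 300

300


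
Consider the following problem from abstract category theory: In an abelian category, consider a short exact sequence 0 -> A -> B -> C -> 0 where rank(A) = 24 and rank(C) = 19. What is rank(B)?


For a short exact sequence 0 -> A -> B -> C -> 0,
rank is additive: rank(B) = rank(A) + rank(C).
rank(B) = 24 + 19 = 43

43


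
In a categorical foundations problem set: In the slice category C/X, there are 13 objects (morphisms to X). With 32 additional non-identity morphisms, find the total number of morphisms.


In the slice category C/X, objects are morphisms to X.
Identity morphisms: 13 (one per object of C/X).
Non-identity morphisms: 32.
Total = 13 + 32 = 45

45


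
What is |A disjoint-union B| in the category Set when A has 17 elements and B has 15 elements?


In Set, the coproduct A + B is the disjoint union.
|A + B| = |A| + |B| = 17 + 15 = 32

32


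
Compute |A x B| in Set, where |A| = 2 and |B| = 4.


In Set, the product A x B is the Cartesian product.
By the universal property, |A x B| = |A| * |B|.
|A x B| = 2 * 4 = 8

8


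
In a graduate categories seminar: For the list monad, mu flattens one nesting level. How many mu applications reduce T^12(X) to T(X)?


Each application of mu: T^2 -> T removes one layer of nesting.
Starting at depth 12 (i.e., T^12(X)), we need to reach T(X).
Number of mu applications = 12 - 1 = 11

11


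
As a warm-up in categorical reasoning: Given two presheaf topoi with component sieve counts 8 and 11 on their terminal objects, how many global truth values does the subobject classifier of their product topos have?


In a product of presheaf topoi E_1 x E_2, the subobject classifier
is Omega = Omega_1 x Omega_2 (componentwise), so
|Omega(top)| = |Omega_1(top_1)| * |Omega_2(top_2)|.
= 8 * 11 = 88.

88


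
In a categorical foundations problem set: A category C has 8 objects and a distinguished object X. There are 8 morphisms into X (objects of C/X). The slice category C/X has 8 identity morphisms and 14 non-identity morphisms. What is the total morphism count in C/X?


In the slice category C/X, objects are morphisms to X.
Identity morphisms: 8 (one per object of C/X).
Non-identity morphisms: 14.
Total = 8 + 14 = 22

22


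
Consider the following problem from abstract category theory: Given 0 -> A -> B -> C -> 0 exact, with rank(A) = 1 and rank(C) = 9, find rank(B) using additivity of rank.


For a short exact sequence 0 -> A -> B -> C -> 0,
rank is additive: rank(B) = rank(A) + rank(C).
rank(B) = 1 + 9 = 10

10


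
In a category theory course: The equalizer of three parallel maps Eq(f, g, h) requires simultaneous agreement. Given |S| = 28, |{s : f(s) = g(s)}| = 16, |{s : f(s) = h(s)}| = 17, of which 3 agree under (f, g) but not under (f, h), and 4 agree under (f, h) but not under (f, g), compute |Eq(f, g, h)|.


Eq(f, g, h) is the triple-agreement set: points in S where all three
maps take the same value. Using inclusion-exclusion on the pairwise data:
Pair (f, g) agrees on 16 points; pair (f, h) on 17 points.
Points agreeing under (f, g) but not (f, h) = 3; under (f, h) but not (f, g) = 4.
Triple-agreement = agreement-in-(f, g) minus points that agree under (f, g) but not (f, h):
|Eq(f, g, h)| = 16 - 3 = 13
(cross-check via (f, h): 17 - 4 = 13.)

13


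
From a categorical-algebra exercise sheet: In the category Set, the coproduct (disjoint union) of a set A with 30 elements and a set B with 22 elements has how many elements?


In Set, the coproduct A + B is the disjoint union.
|A + B| = |A| + |B| = 30 + 22 = 52

52


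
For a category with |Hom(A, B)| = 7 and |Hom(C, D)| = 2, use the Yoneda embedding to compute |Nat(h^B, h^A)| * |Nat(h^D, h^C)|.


By the Yoneda lemma, Nat(h^B, h^A) is isomorphic to Hom(A, B),
so |Nat(h^B, h^A)| = |Hom(A, B)| and |Nat(h^D, h^C)| = |Hom(C, D)|.
|Hom(A, B)| = 7, |Hom(C, D)| = 2.
|Nat(h^B, h^A) x Nat(h^D, h^C)| = 7 * 2 = 14

14


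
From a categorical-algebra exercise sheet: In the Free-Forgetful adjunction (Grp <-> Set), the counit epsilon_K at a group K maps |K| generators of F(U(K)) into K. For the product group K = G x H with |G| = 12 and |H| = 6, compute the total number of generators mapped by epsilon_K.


The counit epsilon_K: F(U(K)) -> K of the Free-Forgetful adjunction
maps |K| generators of F(U(K)) into K. For K = G x H (the product group),
|G x H| = |G| * |H|.
Total generators mapped = 12 * 6 = 72.

72


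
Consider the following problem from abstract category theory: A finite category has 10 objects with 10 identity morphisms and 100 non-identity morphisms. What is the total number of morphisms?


Each object has an identity morphism, giving 10 identities.
Adding the 100 non-identity morphisms:
Total = 10 + 100 = 110

110


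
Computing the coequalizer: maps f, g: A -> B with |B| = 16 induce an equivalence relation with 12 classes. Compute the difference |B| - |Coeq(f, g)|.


The coequalizer Coeq(f, g) = B / ~ has one element per equivalence class.
|B| = 16, |Coeq(f, g)| = 12.
|B| - |Coeq(f, g)| = 16 - 12 = 4.

4


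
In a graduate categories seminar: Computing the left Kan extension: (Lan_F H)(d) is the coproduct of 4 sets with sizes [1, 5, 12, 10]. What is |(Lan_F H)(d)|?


Pointwise, the left Kan extension (Lan_F H)(d) is the colimit, indexed
by the comma category (F downarrow d), of H composed with the
projection (F downarrow d) -> C. Here that colimit is given
as a coproduct (disjoint union) of sets, so its cardinality is the
sum of the sizes of the summands.
Coproduct of sets with sizes: 1 + 5 + 12 + 10
= 28

28


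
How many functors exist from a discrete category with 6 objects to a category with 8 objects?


A functor from a discrete category C to D is determined by
where each object maps. Each of the 6 objects of C can map
to any of the 8 objects of D independently.
Number of functors = 8^6 = 262144

262144


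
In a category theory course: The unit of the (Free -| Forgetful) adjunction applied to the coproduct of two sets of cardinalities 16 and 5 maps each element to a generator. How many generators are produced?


The unit eta_X: X -> U(F(X)) of the Free-Forgetful adjunction
maps each element of X to a generator of F(X). For X = S + T (disjoint
union in Set), |S + T| = |S| + |T|.
Total mappings = 16 + 5 = 21.

21


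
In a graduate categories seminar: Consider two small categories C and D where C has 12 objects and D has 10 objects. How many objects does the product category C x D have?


The product category C x D has objects that are pairs (c, d).
Number of pairs = |Ob(C)| * |Ob(D)| = 12 * 10 = 120

120


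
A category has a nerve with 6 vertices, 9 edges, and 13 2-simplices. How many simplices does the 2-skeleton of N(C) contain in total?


The 2-skeleton of the nerve N(C) consists of simplices in dimensions 0, 1, 2:
  |N(C)_0| = 6 (objects)
  |N(C)_1| = 9 (morphisms)
  |N(C)_2| = 13 (composable pairs)
Total = 6 + 9 + 13 = 28

28


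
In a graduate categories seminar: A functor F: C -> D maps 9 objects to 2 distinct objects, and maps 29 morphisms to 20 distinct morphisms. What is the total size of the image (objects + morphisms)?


The image of F consists of distinct objects and distinct morphisms.
|Im(F)| on objects = 2
|Im(F)| on morphisms = 20
Total image cardinality = 2 + 20 = 22

22


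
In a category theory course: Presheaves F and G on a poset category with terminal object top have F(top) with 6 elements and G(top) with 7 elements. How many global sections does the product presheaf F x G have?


Global sections of a presheaf on a poset with terminal top satisfy
Gamma(H) ~ H(top). Presheaves admit pointwise products, so
(F x G)(top) = F(top) x G(top) (Cartesian product).
|Gamma(F x G)| = |F(top)| * |G(top)| = 6 * 7 = 42.

42


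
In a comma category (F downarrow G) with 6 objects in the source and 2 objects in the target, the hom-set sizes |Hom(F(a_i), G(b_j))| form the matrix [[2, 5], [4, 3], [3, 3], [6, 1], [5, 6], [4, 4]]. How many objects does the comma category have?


Objects of (F downarrow G) are triples (a, b, h: F(a)->G(b)).
The count equals the sum of all entries in the hom-matrix.
sum(row 0) = 7
sum(row 1) = 7
sum(row 2) = 6
sum(row 3) = 7
sum(row 4) = 11
sum(row 5) = 8
Grand total = 46

46


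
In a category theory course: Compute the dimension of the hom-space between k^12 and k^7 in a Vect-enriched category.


In Vect-enriched categories, Hom(k^n, k^m) is the space of m x n matrices.
dim(Hom(k^12, k^7)) = 7 * 12 = 84

84


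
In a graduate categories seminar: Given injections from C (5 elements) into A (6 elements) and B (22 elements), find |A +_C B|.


The pushout A +_C B identifies the images of C in A and B.
|A +_C B| = |A| + |B| - |C| (for injections).
= 6 + 22 - 5 = 23

23


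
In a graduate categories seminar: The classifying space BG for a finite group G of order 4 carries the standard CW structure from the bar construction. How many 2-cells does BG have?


In the bar-construction CW model of BG, the n-cells are indexed by
n-tuples [g_1|...|g_n] of non-identity elements of G (degenerate
simplices with some g_i = e do not contribute cells), so there are
(|G| - 1)^n n-cells.
For dim = 2 with |G| = 4:
cells = (4 - 1)^2 = 3^2 = 9

9


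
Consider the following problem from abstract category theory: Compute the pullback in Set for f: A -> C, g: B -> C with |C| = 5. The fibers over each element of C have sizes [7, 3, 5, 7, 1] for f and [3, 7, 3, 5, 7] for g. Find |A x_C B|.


The pullback A x_C B consists of pairs (a, b) with f(a) = g(b).
For each element c in C, the fiber product has |f^-1(c)| * |g^-1(c)| elements.
Summing over C: 7 * 3 + 3 * 7 + 5 * 3 + 7 * 5 + 1 * 7
= 21 + 21 + 15 + 35 + 7 = 99

99


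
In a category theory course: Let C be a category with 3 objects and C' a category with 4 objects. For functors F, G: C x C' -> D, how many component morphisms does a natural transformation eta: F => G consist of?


A natural transformation eta: F => G assigns one component morphism per
object of the domain category.
The domain is the product category C x C', so
|Ob(C x C')| = |Ob(C)| * |Ob(C')| = 3 * 4 = 12.
Therefore eta has 12 component morphisms.

12


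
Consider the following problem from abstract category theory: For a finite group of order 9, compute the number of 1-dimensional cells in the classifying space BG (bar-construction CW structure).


In the bar-construction CW model of BG, the n-cells are indexed by
n-tuples [g_1|...|g_n] of non-identity elements of G (degenerate
simplices with some g_i = e do not contribute cells), so there are
(|G| - 1)^n n-cells.
For dim = 1 with |G| = 9:
cells = (9 - 1)^1 = 8^1 = 8

8


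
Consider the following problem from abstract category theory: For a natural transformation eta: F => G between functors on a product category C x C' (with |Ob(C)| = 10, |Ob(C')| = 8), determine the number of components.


A natural transformation eta: F => G assigns one component morphism per
object of the domain category.
The domain is the product category C x C', so
|Ob(C x C')| = |Ob(C)| * |Ob(C')| = 10 * 8 = 80.
Therefore eta has 80 component morphisms.

80


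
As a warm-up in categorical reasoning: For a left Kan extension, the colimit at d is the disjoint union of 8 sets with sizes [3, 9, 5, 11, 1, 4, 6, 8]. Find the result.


Pointwise, the left Kan extension (Lan_F H)(d) is the colimit, indexed
by the comma category (F downarrow d), of H composed with the
projection (F downarrow d) -> C. Here that colimit is given
as a coproduct (disjoint union) of sets, so its cardinality is the
sum of the sizes of the summands.
Coproduct of sets with sizes: 3 + 9 + 5 + 11 + 1 + 4 + 6 + 8
= 47

47


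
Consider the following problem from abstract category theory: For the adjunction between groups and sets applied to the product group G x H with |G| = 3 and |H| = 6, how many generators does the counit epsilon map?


The counit epsilon_K: F(U(K)) -> K of the Free-Forgetful adjunction
maps |K| generators of F(U(K)) into K. For K = G x H (the product group),
|G x H| = |G| * |H|.
Total generators mapped = 3 * 6 = 18.

18


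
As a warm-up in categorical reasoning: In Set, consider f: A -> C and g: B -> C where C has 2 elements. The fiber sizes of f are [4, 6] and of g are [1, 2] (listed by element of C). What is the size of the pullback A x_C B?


The pullback A x_C B consists of pairs (a, b) with f(a) = g(b).
For each element c in C, the fiber product has |f^-1(c)| * |g^-1(c)| elements.
Summing over C: 4 * 1 + 6 * 2
= 4 + 12 = 16

16


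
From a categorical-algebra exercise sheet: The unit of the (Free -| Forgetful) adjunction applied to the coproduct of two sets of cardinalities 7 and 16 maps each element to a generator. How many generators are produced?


The unit eta_X: X -> U(F(X)) of the Free-Forgetful adjunction
maps each element of X to a generator of F(X). For X = S + T (disjoint
union in Set), |S + T| = |S| + |T|.
Total mappings = 7 + 16 = 23.

23


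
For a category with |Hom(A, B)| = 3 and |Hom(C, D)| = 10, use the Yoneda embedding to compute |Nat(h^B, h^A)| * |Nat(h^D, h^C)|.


By the Yoneda lemma, Nat(h^B, h^A) is isomorphic to Hom(A, B),
so |Nat(h^B, h^A)| = |Hom(A, B)| and |Nat(h^D, h^C)| = |Hom(C, D)|.
|Hom(A, B)| = 3, |Hom(C, D)| = 10.
|Nat(h^B, h^A) x Nat(h^D, h^C)| = 3 * 10 = 30

30


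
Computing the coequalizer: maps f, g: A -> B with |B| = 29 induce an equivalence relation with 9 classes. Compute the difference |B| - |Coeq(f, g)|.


The coequalizer Coeq(f, g) = B / ~ has one element per equivalence class.
|B| = 29, |Coeq(f, g)| = 9.
|B| - |Coeq(f, g)| = 29 - 9 = 20.

20


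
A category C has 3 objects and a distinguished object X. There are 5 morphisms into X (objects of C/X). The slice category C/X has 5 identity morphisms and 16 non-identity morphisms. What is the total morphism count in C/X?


In the slice category C/X, objects are morphisms to X.
Identity morphisms: 5 (one per object of C/X).
Non-identity morphisms: 16.
Total = 5 + 16 = 21

21


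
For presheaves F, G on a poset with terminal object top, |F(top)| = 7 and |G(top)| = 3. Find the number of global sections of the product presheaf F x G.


Global sections of a presheaf on a poset with terminal top satisfy
Gamma(H) ~ H(top). Presheaves admit pointwise products, so
(F x G)(top) = F(top) x G(top) (Cartesian product).
|Gamma(F x G)| = |F(top)| * |G(top)| = 7 * 3 = 21.

21


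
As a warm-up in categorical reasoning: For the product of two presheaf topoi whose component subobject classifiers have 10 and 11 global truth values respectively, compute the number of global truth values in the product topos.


In a product of presheaf topoi E_1 x E_2, the subobject classifier
is Omega = Omega_1 x Omega_2 (componentwise), so
|Omega(top)| = |Omega_1(top_1)| * |Omega_2(top_2)|.
= 10 * 11 = 110.

110


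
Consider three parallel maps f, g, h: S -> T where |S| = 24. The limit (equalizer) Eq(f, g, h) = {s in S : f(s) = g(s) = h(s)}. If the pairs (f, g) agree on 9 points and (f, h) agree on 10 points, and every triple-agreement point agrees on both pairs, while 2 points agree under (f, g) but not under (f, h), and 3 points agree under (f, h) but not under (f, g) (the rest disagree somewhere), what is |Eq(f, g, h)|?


Eq(f, g, h) is the triple-agreement set: points in S where all three
maps take the same value. Using inclusion-exclusion on the pairwise data:
Pair (f, g) agrees on 9 points; pair (f, h) on 10 points.
Points agreeing under (f, g) but not (f, h) = 2; under (f, h) but not (f, g) = 3.
Triple-agreement = agreement-in-(f, g) minus points that agree under (f, g) but not (f, h):
|Eq(f, g, h)| = 9 - 2 = 7
(cross-check via (f, h): 10 - 3 = 7.)

7


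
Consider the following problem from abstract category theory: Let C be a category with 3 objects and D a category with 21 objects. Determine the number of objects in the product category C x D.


The product category C x D has objects that are pairs (c, d).
Number of pairs = |Ob(C)| * |Ob(D)| = 3 * 21 = 63

63


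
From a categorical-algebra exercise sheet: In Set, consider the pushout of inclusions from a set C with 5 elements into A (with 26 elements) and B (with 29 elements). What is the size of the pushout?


The pushout A +_C B identifies the images of C in A and B.
|A +_C B| = |A| + |B| - |C| (for injections).
= 26 + 29 - 5 = 50

50


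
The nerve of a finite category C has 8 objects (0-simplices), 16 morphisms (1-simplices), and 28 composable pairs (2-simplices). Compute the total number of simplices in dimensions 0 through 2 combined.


The 2-skeleton of the nerve N(C) consists of simplices in dimensions 0, 1, 2:
  |N(C)_0| = 8 (objects)
  |N(C)_1| = 16 (morphisms)
  |N(C)_2| = 28 (composable pairs)
Total = 8 + 16 + 28 = 52

52


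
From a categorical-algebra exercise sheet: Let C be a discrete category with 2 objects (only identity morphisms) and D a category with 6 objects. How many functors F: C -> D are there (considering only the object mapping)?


A functor from a discrete category C to D is determined by
where each object maps. Each of the 2 objects of C can map
to any of the 6 objects of D independently.
Number of functors = 6^2 = 36

36


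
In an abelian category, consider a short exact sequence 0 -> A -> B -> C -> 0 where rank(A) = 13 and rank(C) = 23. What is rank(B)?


For a short exact sequence 0 -> A -> B -> C -> 0,
rank is additive: rank(B) = rank(A) + rank(C).
rank(B) = 13 + 23 = 36

36


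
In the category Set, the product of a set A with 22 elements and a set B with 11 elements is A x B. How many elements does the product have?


In Set, the product A x B is the Cartesian product.
By the universal property, |A x B| = |A| * |B|.
|A x B| = 22 * 11 = 242

242


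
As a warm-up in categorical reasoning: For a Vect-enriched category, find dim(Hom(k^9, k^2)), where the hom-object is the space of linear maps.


In Vect-enriched categories, Hom(k^n, k^m) is the space of m x n matrices.
dim(Hom(k^9, k^2)) = 2 * 9 = 18

18


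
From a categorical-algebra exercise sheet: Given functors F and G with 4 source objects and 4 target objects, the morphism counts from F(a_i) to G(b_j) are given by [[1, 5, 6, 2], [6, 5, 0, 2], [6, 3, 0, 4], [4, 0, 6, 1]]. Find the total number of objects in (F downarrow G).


Objects of (F downarrow G) are triples (a, b, h: F(a)->G(b)).
The count equals the sum of all entries in the hom-matrix.
sum(row 0) = 14
sum(row 1) = 13
sum(row 2) = 13
sum(row 3) = 11
Grand total = 51

51


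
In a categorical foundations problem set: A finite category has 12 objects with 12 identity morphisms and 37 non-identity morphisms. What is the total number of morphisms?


Each object has an identity morphism, giving 12 identities.
Adding the 37 non-identity morphisms:
Total = 12 + 37 = 49

49


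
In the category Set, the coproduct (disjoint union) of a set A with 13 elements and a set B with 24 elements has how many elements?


In Set, the coproduct A + B is the disjoint union.
|A + B| = |A| + |B| = 13 + 24 = 37

37


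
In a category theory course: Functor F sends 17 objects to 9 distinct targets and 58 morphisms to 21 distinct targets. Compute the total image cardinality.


The image of F consists of distinct objects and distinct morphisms.
|Im(F)| on objects = 9
|Im(F)| on morphisms = 21
Total image cardinality = 9 + 21 = 30

30


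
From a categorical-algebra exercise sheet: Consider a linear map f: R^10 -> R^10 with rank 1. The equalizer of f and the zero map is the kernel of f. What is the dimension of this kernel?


The equalizer of f and the zero map is ker(f).
By the rank-nullity theorem: dim(ker(f)) = dim(domain) - rank(f).
dim(ker(f)) = 10 - 1 = 9

9


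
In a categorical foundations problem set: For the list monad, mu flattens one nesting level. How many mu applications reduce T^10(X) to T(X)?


Each application of mu: T^2 -> T removes one layer of nesting.
Starting at depth 10 (i.e., T^10(X)), we need to reach T(X).
Number of mu applications = 10 - 1 = 9

9


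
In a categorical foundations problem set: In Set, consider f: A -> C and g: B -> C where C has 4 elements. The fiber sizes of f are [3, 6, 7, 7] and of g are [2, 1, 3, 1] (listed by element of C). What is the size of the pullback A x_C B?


The pullback A x_C B consists of pairs (a, b) with f(a) = g(b).
For each element c in C, the fiber product has |f^-1(c)| * |g^-1(c)| elements.
Summing over C: 3 * 2 + 6 * 1 + 7 * 3 + 7 * 1
= 6 + 6 + 21 + 7 = 40

40


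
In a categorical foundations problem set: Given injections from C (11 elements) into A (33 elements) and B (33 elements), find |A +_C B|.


The pushout A +_C B identifies the images of C in A and B.
|A +_C B| = |A| + |B| - |C| (for injections).
= 33 + 33 - 11 = 55

55


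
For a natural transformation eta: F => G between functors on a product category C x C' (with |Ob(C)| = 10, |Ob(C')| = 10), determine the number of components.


A natural transformation eta: F => G assigns one component morphism per
object of the domain category.
The domain is the product category C x C', so
|Ob(C x C')| = |Ob(C)| * |Ob(C')| = 10 * 10 = 100.
Therefore eta has 100 component morphisms.

100


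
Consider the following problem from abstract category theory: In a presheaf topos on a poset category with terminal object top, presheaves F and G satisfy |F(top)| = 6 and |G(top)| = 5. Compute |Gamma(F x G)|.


Global sections of a presheaf on a poset with terminal top satisfy
Gamma(H) ~ H(top). Presheaves admit pointwise products, so
(F x G)(top) = F(top) x G(top) (Cartesian product).
|Gamma(F x G)| = |F(top)| * |G(top)| = 6 * 5 = 30.

30


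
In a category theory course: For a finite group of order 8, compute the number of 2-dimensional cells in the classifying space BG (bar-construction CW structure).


In the bar-construction CW model of BG, the n-cells are indexed by
n-tuples [g_1|...|g_n] of non-identity elements of G (degenerate
simplices with some g_i = e do not contribute cells), so there are
(|G| - 1)^n n-cells.
For dim = 2 with |G| = 8:
cells = (8 - 1)^2 = 7^2 = 49

49


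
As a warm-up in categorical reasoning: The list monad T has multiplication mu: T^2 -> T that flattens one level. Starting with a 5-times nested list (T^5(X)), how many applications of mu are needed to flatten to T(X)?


Each application of mu: T^2 -> T removes one layer of nesting.
Starting at depth 5 (i.e., T^5(X)), we need to reach T(X).
Number of mu applications = 5 - 1 = 4

4


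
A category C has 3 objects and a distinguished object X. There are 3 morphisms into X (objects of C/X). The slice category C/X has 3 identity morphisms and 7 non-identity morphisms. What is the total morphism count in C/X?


In the slice category C/X, objects are morphisms to X.
Identity morphisms: 3 (one per object of C/X).
Non-identity morphisms: 7.
Total = 3 + 7 = 10

10


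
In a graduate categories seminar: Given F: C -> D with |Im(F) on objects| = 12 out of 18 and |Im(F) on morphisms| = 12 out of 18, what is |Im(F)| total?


The image of F consists of distinct objects and distinct morphisms.
|Im(F)| on objects = 12
|Im(F)| on morphisms = 12
Total image cardinality = 12 + 12 = 24

24


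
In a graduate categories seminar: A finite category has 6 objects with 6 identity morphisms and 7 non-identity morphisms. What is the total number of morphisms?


Each object has an identity morphism, giving 6 identities.
Adding the 7 non-identity morphisms:
Total = 6 + 7 = 13

13


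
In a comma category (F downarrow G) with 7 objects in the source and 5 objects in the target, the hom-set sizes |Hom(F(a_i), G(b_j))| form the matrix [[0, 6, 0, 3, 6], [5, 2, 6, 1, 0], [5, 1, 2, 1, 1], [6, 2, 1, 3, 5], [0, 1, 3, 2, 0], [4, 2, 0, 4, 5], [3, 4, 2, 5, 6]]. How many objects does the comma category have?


Objects of (F downarrow G) are triples (a, b, h: F(a)->G(b)).
The count equals the sum of all entries in the hom-matrix.
sum(row 0) = 15
sum(row 1) = 14
sum(row 2) = 10
sum(row 3) = 17
sum(row 4) = 6
sum(row 5) = 15
sum(row 6) = 20
Grand total = 97

97


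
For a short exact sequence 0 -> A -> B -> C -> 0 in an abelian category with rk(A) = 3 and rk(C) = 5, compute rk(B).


For a short exact sequence 0 -> A -> B -> C -> 0,
rank is additive: rank(B) = rank(A) + rank(C).
rank(B) = 3 + 5 = 8

8


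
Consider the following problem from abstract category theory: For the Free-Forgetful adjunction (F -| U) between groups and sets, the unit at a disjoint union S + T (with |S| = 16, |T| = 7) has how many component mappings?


The unit eta_X: X -> U(F(X)) of the Free-Forgetful adjunction
maps each element of X to a generator of F(X). For X = S + T (disjoint
union in Set), |S + T| = |S| + |T|.
Total mappings = 16 + 7 = 23.

23


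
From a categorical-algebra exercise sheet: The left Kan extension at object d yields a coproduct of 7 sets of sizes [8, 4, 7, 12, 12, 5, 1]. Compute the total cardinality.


Pointwise, the left Kan extension (Lan_F H)(d) is the colimit, indexed
by the comma category (F downarrow d), of H composed with the
projection (F downarrow d) -> C. Here that colimit is given
as a coproduct (disjoint union) of sets, so its cardinality is the
sum of the sizes of the summands.
Coproduct of sets with sizes: 8 + 4 + 7 + 12 + 12 + 5 + 1
= 49

49


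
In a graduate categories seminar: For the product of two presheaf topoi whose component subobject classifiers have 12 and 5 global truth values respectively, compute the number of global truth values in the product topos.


In a product of presheaf topoi E_1 x E_2, the subobject classifier
is Omega = Omega_1 x Omega_2 (componentwise), so
|Omega(top)| = |Omega_1(top_1)| * |Omega_2(top_2)|.
= 12 * 5 = 60.

60


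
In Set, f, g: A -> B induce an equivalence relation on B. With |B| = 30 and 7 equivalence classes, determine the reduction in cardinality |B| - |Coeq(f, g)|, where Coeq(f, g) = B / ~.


The coequalizer Coeq(f, g) = B / ~ has one element per equivalence class.
|B| = 30, |Coeq(f, g)| = 7.
|B| - |Coeq(f, g)| = 30 - 7 = 23.

23


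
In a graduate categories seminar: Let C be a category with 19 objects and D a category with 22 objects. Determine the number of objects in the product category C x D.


The product category C x D has objects that are pairs (c, d).
Number of pairs = |Ob(C)| * |Ob(D)| = 19 * 22 = 418

418


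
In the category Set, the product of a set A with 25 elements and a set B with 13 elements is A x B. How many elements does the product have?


In Set, the product A x B is the Cartesian product.
By the universal property, |A x B| = |A| * |B|.
|A x B| = 25 * 13 = 325

325


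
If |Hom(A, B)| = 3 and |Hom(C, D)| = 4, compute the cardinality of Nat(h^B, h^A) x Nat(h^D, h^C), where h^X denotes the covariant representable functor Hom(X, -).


By the Yoneda lemma, Nat(h^B, h^A) is isomorphic to Hom(A, B),
so |Nat(h^B, h^A)| = |Hom(A, B)| and |Nat(h^D, h^C)| = |Hom(C, D)|.
|Hom(A, B)| = 3, |Hom(C, D)| = 4.
|Nat(h^B, h^A) x Nat(h^D, h^C)| = 3 * 4 = 12

12


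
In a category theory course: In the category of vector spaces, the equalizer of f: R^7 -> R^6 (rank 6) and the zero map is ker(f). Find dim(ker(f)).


The equalizer of f and the zero map is ker(f).
By the rank-nullity theorem: dim(ker(f)) = dim(domain) - rank(f).
dim(ker(f)) = 7 - 6 = 1

1


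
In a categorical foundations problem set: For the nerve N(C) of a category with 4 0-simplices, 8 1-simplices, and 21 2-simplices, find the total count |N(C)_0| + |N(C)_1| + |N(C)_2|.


The 2-skeleton of the nerve N(C) consists of simplices in dimensions 0, 1, 2:
  |N(C)_0| = 4 (objects)
  |N(C)_1| = 8 (morphisms)
  |N(C)_2| = 21 (composable pairs)
Total = 4 + 8 + 21 = 33

33


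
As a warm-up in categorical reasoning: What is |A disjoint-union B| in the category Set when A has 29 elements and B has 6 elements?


In Set, the coproduct A + B is the disjoint union.
|A + B| = |A| + |B| = 29 + 6 = 35

35


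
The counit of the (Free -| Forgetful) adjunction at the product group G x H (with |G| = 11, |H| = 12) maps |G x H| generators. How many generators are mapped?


The counit epsilon_K: F(U(K)) -> K of the Free-Forgetful adjunction
maps |K| generators of F(U(K)) into K. For K = G x H (the product group),
|G x H| = |G| * |H|.
Total generators mapped = 11 * 12 = 132.

132


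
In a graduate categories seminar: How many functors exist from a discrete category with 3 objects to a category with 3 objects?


A functor from a discrete category C to D is determined by
where each object maps. Each of the 3 objects of C can map
to any of the 3 objects of D independently.
Number of functors = 3^3 = 27

27


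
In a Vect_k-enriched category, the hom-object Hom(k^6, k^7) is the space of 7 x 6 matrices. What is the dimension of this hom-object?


In Vect-enriched categories, Hom(k^n, k^m) is the space of m x n matrices.
dim(Hom(k^6, k^7)) = 7 * 6 = 42

42


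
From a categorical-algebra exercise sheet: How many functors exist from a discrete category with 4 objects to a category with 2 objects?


A functor from a discrete category C to D is determined by
where each object maps. Each of the 4 objects of C can map
to any of the 2 objects of D independently.
Number of functors = 2^4 = 16

16


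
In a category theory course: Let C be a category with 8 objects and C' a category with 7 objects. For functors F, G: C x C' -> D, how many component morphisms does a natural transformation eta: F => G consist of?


A natural transformation eta: F => G assigns one component morphism per
object of the domain category.
The domain is the product category C x C', so
|Ob(C x C')| = |Ob(C)| * |Ob(C')| = 8 * 7 = 56.
Therefore eta has 56 component morphisms.

56


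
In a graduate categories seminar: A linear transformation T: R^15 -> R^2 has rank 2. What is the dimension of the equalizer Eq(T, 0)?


The equalizer of f and the zero map is ker(f).
By the rank-nullity theorem: dim(ker(f)) = dim(domain) - rank(f).
dim(ker(f)) = 15 - 2 = 13

13


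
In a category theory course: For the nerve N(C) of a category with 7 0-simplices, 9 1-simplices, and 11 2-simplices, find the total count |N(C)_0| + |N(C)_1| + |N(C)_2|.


The 2-skeleton of the nerve N(C) consists of simplices in dimensions 0, 1, 2:
  |N(C)_0| = 7 (objects)
  |N(C)_1| = 9 (morphisms)
  |N(C)_2| = 11 (composable pairs)
Total = 7 + 9 + 11 = 27

27


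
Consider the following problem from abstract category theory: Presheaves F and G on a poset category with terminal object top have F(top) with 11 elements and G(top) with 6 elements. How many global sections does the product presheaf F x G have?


Global sections of a presheaf on a poset with terminal top satisfy
Gamma(H) ~ H(top). Presheaves admit pointwise products, so
(F x G)(top) = F(top) x G(top) (Cartesian product).
|Gamma(F x G)| = |F(top)| * |G(top)| = 11 * 6 = 66.

66


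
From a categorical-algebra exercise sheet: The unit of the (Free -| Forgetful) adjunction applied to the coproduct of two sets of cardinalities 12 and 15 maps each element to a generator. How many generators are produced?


The unit eta_X: X -> U(F(X)) of the Free-Forgetful adjunction
maps each element of X to a generator of F(X). For X = S + T (disjoint
union in Set), |S + T| = |S| + |T|.
Total mappings = 12 + 15 = 27.

27


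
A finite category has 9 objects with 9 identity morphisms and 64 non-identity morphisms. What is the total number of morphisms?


Each object has an identity morphism, giving 9 identities.
Adding the 64 non-identity morphisms:
Total = 9 + 64 = 73

73


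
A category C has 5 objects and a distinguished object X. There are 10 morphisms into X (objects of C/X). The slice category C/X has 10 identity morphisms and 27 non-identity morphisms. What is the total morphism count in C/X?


In the slice category C/X, objects are morphisms to X.
Identity morphisms: 10 (one per object of C/X).
Non-identity morphisms: 27.
Total = 10 + 27 = 37

37


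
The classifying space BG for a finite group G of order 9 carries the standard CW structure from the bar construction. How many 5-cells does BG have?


In the bar-construction CW model of BG, the n-cells are indexed by
n-tuples [g_1|...|g_n] of non-identity elements of G (degenerate
simplices with some g_i = e do not contribute cells), so there are
(|G| - 1)^n n-cells.
For dim = 5 with |G| = 9:
cells = (9 - 1)^5 = 8^5 = 32768

32768


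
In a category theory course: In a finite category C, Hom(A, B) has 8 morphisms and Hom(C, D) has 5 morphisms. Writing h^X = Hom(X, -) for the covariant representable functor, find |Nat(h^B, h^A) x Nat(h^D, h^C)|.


By the Yoneda lemma, Nat(h^B, h^A) is isomorphic to Hom(A, B),
so |Nat(h^B, h^A)| = |Hom(A, B)| and |Nat(h^D, h^C)| = |Hom(C, D)|.
|Hom(A, B)| = 8, |Hom(C, D)| = 5.
|Nat(h^B, h^A) x Nat(h^D, h^C)| = 8 * 5 = 40

40


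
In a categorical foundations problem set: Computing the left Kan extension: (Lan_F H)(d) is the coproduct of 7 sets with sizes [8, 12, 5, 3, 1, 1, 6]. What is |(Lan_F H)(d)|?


Pointwise, the left Kan extension (Lan_F H)(d) is the colimit, indexed
by the comma category (F downarrow d), of H composed with the
projection (F downarrow d) -> C. Here that colimit is given
as a coproduct (disjoint union) of sets, so its cardinality is the
sum of the sizes of the summands.
Coproduct of sets with sizes: 8 + 12 + 5 + 3 + 1 + 1 + 6
= 36

36


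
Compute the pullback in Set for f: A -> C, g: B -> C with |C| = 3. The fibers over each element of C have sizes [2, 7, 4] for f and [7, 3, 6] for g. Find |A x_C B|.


The pullback A x_C B consists of pairs (a, b) with f(a) = g(b).
For each element c in C, the fiber product has |f^-1(c)| * |g^-1(c)| elements.
Summing over C: 2 * 7 + 7 * 3 + 4 * 6
= 14 + 21 + 24 = 59

59


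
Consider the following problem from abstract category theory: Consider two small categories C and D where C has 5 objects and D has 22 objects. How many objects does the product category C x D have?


The product category C x D has objects that are pairs (c, d).
Number of pairs = |Ob(C)| * |Ob(D)| = 5 * 22 = 110

110


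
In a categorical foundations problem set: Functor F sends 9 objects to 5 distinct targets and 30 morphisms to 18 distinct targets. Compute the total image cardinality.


The image of F consists of distinct objects and distinct morphisms.
|Im(F)| on objects = 5
|Im(F)| on morphisms = 18
Total image cardinality = 5 + 18 = 23

23


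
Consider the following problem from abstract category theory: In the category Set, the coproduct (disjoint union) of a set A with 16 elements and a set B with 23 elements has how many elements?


In Set, the coproduct A + B is the disjoint union.
|A + B| = |A| + |B| = 16 + 23 = 39

39


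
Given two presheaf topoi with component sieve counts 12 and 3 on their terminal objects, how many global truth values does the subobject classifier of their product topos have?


In a product of presheaf topoi E_1 x E_2, the subobject classifier
is Omega = Omega_1 x Omega_2 (componentwise), so
|Omega(top)| = |Omega_1(top_1)| * |Omega_2(top_2)|.
= 12 * 3 = 36.

36


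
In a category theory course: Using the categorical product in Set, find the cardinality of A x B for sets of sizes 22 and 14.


In Set, the product A x B is the Cartesian product.
By the universal property, |A x B| = |A| * |B|.
|A x B| = 22 * 14 = 308

308


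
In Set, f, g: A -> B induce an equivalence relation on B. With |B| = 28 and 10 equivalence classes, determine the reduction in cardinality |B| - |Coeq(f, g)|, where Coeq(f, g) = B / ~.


The coequalizer Coeq(f, g) = B / ~ has one element per equivalence class.
|B| = 28, |Coeq(f, g)| = 10.
|B| - |Coeq(f, g)| = 28 - 10 = 18.

18


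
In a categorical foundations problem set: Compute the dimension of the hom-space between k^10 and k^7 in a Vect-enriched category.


In Vect-enriched categories, Hom(k^n, k^m) is the space of m x n matrices.
dim(Hom(k^10, k^7)) = 7 * 10 = 70

70


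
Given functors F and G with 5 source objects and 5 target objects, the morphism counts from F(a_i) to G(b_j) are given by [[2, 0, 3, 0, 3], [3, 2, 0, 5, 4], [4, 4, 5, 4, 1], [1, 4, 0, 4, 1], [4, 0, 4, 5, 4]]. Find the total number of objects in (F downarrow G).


Objects of (F downarrow G) are triples (a, b, h: F(a)->G(b)).
The count equals the sum of all entries in the hom-matrix.
sum(row 0) = 8
sum(row 1) = 14
sum(row 2) = 18
sum(row 3) = 10
sum(row 4) = 17
Grand total = 67

67


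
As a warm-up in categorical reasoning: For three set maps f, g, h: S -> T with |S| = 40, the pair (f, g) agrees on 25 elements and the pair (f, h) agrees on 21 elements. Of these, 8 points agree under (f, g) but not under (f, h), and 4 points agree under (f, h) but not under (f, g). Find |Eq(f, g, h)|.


Eq(f, g, h) is the triple-agreement set: points in S where all three
maps take the same value. Using inclusion-exclusion on the pairwise data:
Pair (f, g) agrees on 25 points; pair (f, h) on 21 points.
Points agreeing under (f, g) but not (f, h) = 8; under (f, h) but not (f, g) = 4.
Triple-agreement = agreement-in-(f, g) minus points that agree under (f, g) but not (f, h):
|Eq(f, g, h)| = 25 - 8 = 17
(cross-check via (f, h): 21 - 4 = 17.)

17


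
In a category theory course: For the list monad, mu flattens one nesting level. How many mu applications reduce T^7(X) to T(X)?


Each application of mu: T^2 -> T removes one layer of nesting.
Starting at depth 7 (i.e., T^7(X)), we need to reach T(X).
Number of mu applications = 7 - 1 = 6

6


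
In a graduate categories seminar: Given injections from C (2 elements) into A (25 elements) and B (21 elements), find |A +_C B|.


The pushout A +_C B identifies the images of C in A and B.
|A +_C B| = |A| + |B| - |C| (for injections).
= 25 + 21 - 2 = 44

44


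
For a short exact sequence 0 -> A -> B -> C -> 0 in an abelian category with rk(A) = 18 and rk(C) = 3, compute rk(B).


For a short exact sequence 0 -> A -> B -> C -> 0,
rank is additive: rank(B) = rank(A) + rank(C).
rank(B) = 18 + 3 = 21

21


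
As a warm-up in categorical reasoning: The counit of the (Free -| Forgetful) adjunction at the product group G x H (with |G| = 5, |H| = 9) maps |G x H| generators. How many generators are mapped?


The counit epsilon_K: F(U(K)) -> K of the Free-Forgetful adjunction
maps |K| generators of F(U(K)) into K. For K = G x H (the product group),
|G x H| = |G| * |H|.
Total generators mapped = 5 * 9 = 45.

45


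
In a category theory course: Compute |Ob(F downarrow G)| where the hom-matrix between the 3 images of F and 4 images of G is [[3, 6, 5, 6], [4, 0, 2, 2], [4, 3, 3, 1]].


Objects of (F downarrow G) are triples (a, b, h: F(a)->G(b)).
The count equals the sum of all entries in the hom-matrix.
sum(row 0) = 20
sum(row 1) = 8
sum(row 2) = 11
Grand total = 39

39


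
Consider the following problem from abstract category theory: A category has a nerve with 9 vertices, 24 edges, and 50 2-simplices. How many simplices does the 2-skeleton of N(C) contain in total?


The 2-skeleton of the nerve N(C) consists of simplices in dimensions 0, 1, 2:
  |N(C)_0| = 9 (objects)
  |N(C)_1| = 24 (morphisms)
  |N(C)_2| = 50 (composable pairs)
Total = 9 + 24 + 50 = 83

83


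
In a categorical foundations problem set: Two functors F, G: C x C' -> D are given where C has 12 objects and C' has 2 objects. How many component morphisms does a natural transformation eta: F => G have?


A natural transformation eta: F => G assigns one component morphism per
object of the domain category.
The domain is the product category C x C', so
|Ob(C x C')| = |Ob(C)| * |Ob(C')| = 12 * 2 = 24.
Therefore eta has 24 component morphisms.

24


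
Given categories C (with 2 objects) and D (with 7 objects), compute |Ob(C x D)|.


The product category C x D has objects that are pairs (c, d).
Number of pairs = |Ob(C)| * |Ob(D)| = 2 * 7 = 14

14
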